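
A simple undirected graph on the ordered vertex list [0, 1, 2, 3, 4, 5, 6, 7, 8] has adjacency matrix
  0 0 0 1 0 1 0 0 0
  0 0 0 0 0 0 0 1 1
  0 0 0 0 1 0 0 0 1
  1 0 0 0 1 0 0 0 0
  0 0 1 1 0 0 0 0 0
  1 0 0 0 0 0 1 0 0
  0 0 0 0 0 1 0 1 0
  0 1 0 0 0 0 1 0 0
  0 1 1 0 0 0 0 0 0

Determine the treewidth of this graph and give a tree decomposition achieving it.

Treewidth 2.
One optimal decomposition is:
Bags: B1 = {0, 5, 6}  B2 = {0, 6, 7}  B3 = {0, 1, 7}  B4 = {0, 1, 8}  B5 = {0, 2, 8}  B6 = {0, 2, 4}  B7 = {0, 3, 4}
Tree: B1–B2, B2–B3, B3–B4, B4–B5, B5–B6, B6–B7

Each bag holds 3 vertices, so the decomposition has width 2, which upper-bounds the treewidth. For the lower bound, G contains the cycle 0–5–6–7–1–8–2–4–3–0, so G is not a forest; only forests have treewidth ≤ 1, hence tw(G) ≥ 2. Therefore the treewidth is 2.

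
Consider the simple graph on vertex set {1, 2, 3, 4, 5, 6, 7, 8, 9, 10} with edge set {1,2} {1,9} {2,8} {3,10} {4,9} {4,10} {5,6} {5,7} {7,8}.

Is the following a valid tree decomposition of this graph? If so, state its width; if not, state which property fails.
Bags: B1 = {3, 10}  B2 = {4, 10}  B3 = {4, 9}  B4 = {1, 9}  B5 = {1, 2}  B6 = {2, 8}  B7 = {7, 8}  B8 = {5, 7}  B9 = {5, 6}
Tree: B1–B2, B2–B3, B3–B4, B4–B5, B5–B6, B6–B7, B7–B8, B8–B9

Yes; width 1.

Vertex coverage: the bags together contain {1, 2, 3, 4, 5, 6, 7, 8, 9, 10}, the full vertex set. Edge coverage: each edge of G has both endpoints in at least one bag. Running intersection: for every vertex, the bags containing it form a connected subtree. All three properties hold, so this is a valid tree decomposition of width max|bag| − 1 = 1, and hence tw(G) ≤ 1.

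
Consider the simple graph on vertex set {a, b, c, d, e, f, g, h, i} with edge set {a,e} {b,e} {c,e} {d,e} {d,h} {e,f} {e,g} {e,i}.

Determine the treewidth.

1

A width-1 tree decomposition is:
Bags: B1 = {c, e}  B2 = {b, e}  B3 = {e, i}  B4 = {a, e}  B5 = {e, g}  B6 = {d, e}  B7 = {e, f}  B8 = {d, h}
Tree: B1–B2, B1–B3, B3–B4, B4–B5, B4–B6, B2–B7, B6–B8
Every bag has size at most 2, so the width is 2 − 1 = 1 and tw(G) ≤ 1. Since G has at least one edge (e.g. e–c), it is not an edgeless graph, so tw(G) ≥ 1. The upper and lower bounds meet at 1, so that is the treewidth.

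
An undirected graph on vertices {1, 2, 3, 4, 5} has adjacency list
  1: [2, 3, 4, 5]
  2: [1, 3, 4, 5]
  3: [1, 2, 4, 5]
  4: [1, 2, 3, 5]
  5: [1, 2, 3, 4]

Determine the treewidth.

4

A width-4 tree decomposition is:
Bags: B1 = {1, 2, 3, 4, 5}
Tree: (single bag)
A single bag containing all 5 vertices is trivially a valid decomposition of width 4. For the lower bound, the 5 vertices {1, 2, 3, 4, 5} are pairwise adjacent, and any tree decomposition puts a clique entirely inside one bag — forcing width ≥ 4. The upper and lower bounds meet at 4, so that is the treewidth.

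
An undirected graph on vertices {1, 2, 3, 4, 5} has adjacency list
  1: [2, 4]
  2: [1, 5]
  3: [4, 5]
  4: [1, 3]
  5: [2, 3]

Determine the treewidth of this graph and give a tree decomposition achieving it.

The largest bag has 3 vertices, giving width 2; this decomposition certifies tw(G) ≤ 2. For the lower bound, G contains the cycle 2–5–3–4–1–2, so G is not a forest; only forests have treewidth ≤ 1, hence tw(G) ≥ 2. Therefore the treewidth is 2.

Treewidth 2.
Bags: B1 = {2, 3, 5}  B2 = {2, 3, 4}  B3 = {1, 2, 4}
Tree: B1–B2, B2–B3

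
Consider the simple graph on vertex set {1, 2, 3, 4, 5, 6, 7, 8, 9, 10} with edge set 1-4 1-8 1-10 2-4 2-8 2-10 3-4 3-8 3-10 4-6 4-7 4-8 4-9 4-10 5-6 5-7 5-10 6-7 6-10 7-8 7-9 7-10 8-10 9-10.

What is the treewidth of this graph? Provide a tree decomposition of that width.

The largest bag has 4 vertices, giving width 3; this decomposition certifies tw(G) ≤ 3. For the lower bound, the 4 vertices {1, 4, 8, 10} are pairwise adjacent, and any tree decomposition puts a clique entirely inside one bag — forcing width ≥ 3. Hence tw(G) = 3 exactly.

Treewidth 3.
Bags: B1 = {4, 7, 8, 10}  B2 = {4, 7, 9, 10}  B3 = {1, 4, 8, 10}  B4 = {4, 6, 7, 10}  B5 = {3, 4, 8, 10}  B6 = {5, 6, 7, 10}  B7 = {2, 4, 8, 10}
Tree: B1–B2, B1–B3, B2–B4, B3–B5, B4–B6, B3–B7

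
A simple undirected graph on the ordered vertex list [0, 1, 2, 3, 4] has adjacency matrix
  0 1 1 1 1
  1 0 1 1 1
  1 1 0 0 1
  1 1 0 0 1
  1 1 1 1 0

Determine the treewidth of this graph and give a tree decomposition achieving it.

Each bag holds 4 vertices, so the decomposition has width 3, which upper-bounds the treewidth. On the other hand G contains the 4-clique {0, 1, 2, 4}. A clique must lie in a single bag of any decomposition, so no decomposition can have width below 3. Therefore the treewidth is 3.

Treewidth 3.
One such decomposition:
Bags: B1 = {0, 1, 2, 4}  B2 = {0, 1, 3, 4}
Tree: B1–B2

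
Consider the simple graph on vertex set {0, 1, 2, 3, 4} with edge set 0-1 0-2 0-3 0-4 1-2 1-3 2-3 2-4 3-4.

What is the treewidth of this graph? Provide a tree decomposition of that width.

Treewidth 3.
Bags: B1 = {0, 1, 2, 3}  B2 = {0, 2, 3, 4}
Tree: B1–B2

Each bag holds 4 vertices, so the decomposition has width 3, which upper-bounds the treewidth. For the lower bound, the 4 vertices {0, 1, 2, 3} are pairwise adjacent, and any tree decomposition puts a clique entirely inside one bag — forcing width ≥ 3. The upper and lower bounds meet at 3, so that is the treewidth.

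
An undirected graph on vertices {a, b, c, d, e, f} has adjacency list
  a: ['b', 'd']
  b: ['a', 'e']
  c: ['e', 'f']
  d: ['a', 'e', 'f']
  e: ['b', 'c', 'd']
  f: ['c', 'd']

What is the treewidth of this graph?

A width-2 tree decomposition is:
Bags: B1 = {a, b, d}  B2 = {b, d, e}  B3 = {d, e, f}  B4 = {c, e, f}
Tree: B1–B2, B2–B3, B3–B4
The largest bag has 3 vertices, giving width 2; this decomposition certifies tw(G) ≤ 2. For the lower bound, G contains the cycle a–b–e–d–a, so G is not a forest; only forests have treewidth ≤ 1, hence tw(G) ≥ 2. Combining the bounds, tw(G) = 2.

2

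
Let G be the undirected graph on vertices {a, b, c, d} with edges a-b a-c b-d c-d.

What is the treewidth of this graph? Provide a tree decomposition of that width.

Treewidth 2.
One such decomposition:
Bags: B1 = {a, b, d}  B2 = {a, c, d}
Tree: B1–B2

Each bag holds 3 vertices, so the decomposition has width 2, which upper-bounds the treewidth. For the lower bound, G contains the cycle a–b–d–c–a, so G is not a forest; only forests have treewidth ≤ 1, hence tw(G) ≥ 2. The upper and lower bounds meet at 2, so that is the treewidth.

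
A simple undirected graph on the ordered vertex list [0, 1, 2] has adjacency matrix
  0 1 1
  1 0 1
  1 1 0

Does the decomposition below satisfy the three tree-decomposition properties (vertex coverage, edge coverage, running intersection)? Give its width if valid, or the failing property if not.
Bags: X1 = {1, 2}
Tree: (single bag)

No — vertex 0 appears in no bag.

A tree decomposition must satisfy three properties: every vertex lies in some bag; for every edge, both endpoints lie together in some bag; and for every vertex, the bags containing it form a connected subtree. Here vertex 0 appears in no bag, so the decomposition is invalid.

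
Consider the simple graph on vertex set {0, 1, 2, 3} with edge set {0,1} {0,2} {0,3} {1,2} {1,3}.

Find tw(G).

A width-2 tree decomposition is:
Bags: B1 = {0, 1, 3}  B2 = {0, 1, 2}
Tree: B1–B2
Each bag holds 3 vertices, so the decomposition has width 2, which upper-bounds the treewidth. For the lower bound, the 3 vertices {0, 1, 2} are pairwise adjacent, and any tree decomposition puts a clique entirely inside one bag — forcing width ≥ 2. Combining the bounds, tw(G) = 2.

2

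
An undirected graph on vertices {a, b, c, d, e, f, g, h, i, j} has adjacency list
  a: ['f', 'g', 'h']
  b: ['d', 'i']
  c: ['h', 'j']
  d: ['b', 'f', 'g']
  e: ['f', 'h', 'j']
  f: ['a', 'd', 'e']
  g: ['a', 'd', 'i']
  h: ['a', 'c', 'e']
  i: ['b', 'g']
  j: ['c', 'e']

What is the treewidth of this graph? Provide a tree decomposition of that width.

Treewidth 2.
Bags: B1 = {c, h, j}  B2 = {e, h, j}  B3 = {a, e, h}  B4 = {a, e, f}  B5 = {a, f, g}  B6 = {d, f, g}  B7 = {d, g, i}  B8 = {b, d, i}
Tree: B1–B2, B2–B3, B3–B4, B4–B5, B5–B6, B6–B7, B7–B8

The largest bag has 3 vertices, giving width 2; this decomposition certifies tw(G) ≤ 2. For the lower bound, G contains the cycle c–j–e–h–c, so G is not a forest; only forests have treewidth ≤ 1, hence tw(G) ≥ 2. The upper and lower bounds meet at 2, so that is the treewidth.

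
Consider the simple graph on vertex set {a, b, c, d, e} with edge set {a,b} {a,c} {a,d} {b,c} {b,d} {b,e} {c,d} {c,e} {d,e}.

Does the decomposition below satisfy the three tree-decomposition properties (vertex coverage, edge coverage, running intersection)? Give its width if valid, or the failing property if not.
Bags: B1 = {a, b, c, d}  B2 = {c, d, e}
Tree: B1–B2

A tree decomposition must satisfy three properties: every vertex lies in some bag; for every edge, both endpoints lie together in some bag; and for every vertex, the bags containing it form a connected subtree. Here edge (b,e) lies in no bag, so the decomposition is invalid.

No — edge (b,e) lies in no bag.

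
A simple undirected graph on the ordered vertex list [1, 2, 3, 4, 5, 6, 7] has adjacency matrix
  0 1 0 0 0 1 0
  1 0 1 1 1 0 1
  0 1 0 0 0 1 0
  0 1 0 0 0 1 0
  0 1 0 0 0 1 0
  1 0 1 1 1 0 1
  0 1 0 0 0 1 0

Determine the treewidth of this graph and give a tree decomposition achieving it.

The largest bag has 3 vertices, giving width 2; this decomposition certifies tw(G) ≤ 2. For the lower bound, G contains the cycle 6–7–2–4–6, so G is not a forest; only forests have treewidth ≤ 1, hence tw(G) ≥ 2. Hence tw(G) = 2 exactly.

Treewidth 2.
One such decomposition:
Bags: B1 = {2, 6, 7}  B2 = {2, 4, 6}  B3 = {2, 5, 6}  B4 = {1, 2, 6}  B5 = {2, 3, 6}
Tree: B1–B2, B2–B3, B3–B4, B4–B5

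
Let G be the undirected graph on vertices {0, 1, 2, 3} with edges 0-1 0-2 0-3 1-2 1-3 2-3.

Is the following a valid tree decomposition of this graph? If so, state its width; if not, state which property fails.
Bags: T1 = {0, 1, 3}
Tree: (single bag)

No — vertex 2 appears in no bag.

A tree decomposition must satisfy three properties: every vertex lies in some bag; for every edge, both endpoints lie together in some bag; and for every vertex, the bags containing it form a connected subtree. Here vertex 2 appears in no bag, so the decomposition is invalid.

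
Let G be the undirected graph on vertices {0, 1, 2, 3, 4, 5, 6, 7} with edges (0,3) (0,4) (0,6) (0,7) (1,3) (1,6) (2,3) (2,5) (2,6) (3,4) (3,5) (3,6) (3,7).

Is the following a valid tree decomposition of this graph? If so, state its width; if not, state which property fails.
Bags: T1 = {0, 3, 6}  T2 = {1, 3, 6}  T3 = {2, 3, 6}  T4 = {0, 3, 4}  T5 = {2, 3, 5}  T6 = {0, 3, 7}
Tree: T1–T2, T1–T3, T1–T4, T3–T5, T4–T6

Every vertex of G appears in some bag (union = {0, 1, 2, 3, 4, 5, 6, 7}); every edge is covered by a bag; and for each vertex v the set of bags containing v is connected in the bag tree. The decomposition is therefore valid. The largest bag has 3 vertices, so the width is 2.

Yes; width 2.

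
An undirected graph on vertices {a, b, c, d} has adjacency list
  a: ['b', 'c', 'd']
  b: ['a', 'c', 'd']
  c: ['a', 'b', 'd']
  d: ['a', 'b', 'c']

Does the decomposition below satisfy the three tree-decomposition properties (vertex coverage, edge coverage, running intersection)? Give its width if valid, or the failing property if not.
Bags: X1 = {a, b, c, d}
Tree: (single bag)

Every vertex of G appears in some bag (union = {a, b, c, d}); every edge is covered by a bag; and for each vertex v the set of bags containing v is connected in the bag tree. The decomposition is therefore valid. The largest bag has 4 vertices, so the width is 3.

Yes; width 3.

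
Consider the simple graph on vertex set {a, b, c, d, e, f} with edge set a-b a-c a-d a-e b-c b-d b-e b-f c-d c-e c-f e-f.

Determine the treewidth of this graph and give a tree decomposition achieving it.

The largest bag has 4 vertices, giving width 3; this decomposition certifies tw(G) ≤ 3. Conversely, {a, b, c, d} is a clique of size 4, and the vertices of any clique must share a bag in every tree decomposition; so some bag has ≥ 4 vertices and tw(G) ≥ 3. The upper and lower bounds meet at 3, so that is the treewidth.

Treewidth 3.
Bags: B1 = {a, b, c, e}  B2 = {b, c, e, f}  B3 = {a, b, c, d}
Tree: B1–B2, B1–B3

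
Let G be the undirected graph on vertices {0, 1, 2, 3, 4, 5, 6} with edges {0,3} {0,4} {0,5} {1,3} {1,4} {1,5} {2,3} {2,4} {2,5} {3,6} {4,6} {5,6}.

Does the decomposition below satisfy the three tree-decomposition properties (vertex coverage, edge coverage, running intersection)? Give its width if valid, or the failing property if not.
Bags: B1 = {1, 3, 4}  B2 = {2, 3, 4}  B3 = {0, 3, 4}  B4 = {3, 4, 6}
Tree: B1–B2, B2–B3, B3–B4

A tree decomposition must satisfy three properties: every vertex lies in some bag; for every edge, both endpoints lie together in some bag; and for every vertex, the bags containing it form a connected subtree. Here vertex 5 appears in no bag, so the decomposition is invalid.

No — vertex 5 appears in no bag.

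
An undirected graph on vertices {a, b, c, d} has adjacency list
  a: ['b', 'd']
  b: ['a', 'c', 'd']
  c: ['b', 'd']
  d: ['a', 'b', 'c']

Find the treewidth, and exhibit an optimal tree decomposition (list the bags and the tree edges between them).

Treewidth 2.
Bags: B1 = {a, b, d}  B2 = {b, c, d}
Tree: B1–B2

The largest bag has 3 vertices, giving width 2; this decomposition certifies tw(G) ≤ 2. Conversely, {b, c, d} is a clique of size 3, and the vertices of any clique must share a bag in every tree decomposition; so some bag has ≥ 3 vertices and tw(G) ≥ 2. Therefore the treewidth is 2.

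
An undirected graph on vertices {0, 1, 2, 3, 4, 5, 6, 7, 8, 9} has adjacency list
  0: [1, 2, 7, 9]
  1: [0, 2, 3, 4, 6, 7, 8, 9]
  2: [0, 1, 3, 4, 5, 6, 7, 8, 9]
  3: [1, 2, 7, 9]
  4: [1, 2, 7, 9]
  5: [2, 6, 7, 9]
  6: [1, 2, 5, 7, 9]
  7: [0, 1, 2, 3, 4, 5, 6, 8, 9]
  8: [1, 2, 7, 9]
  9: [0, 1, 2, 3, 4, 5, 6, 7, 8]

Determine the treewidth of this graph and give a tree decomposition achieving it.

Treewidth 4.
One such decomposition:
Bags: B1 = {1, 2, 7, 8, 9}  B2 = {1, 2, 6, 7, 9}  B3 = {1, 2, 3, 7, 9}  B4 = {1, 2, 4, 7, 9}  B5 = {2, 5, 6, 7, 9}  B6 = {0, 1, 2, 7, 9}
Tree: B1–B2, B2–B3, B2–B4, B2–B5, B1–B6

The largest bag has 5 vertices, giving width 4; this decomposition certifies tw(G) ≤ 4. On the other hand G contains the 5-clique {0, 1, 2, 7, 9}. A clique must lie in a single bag of any decomposition, so no decomposition can have width below 4. Combining the bounds, tw(G) = 4.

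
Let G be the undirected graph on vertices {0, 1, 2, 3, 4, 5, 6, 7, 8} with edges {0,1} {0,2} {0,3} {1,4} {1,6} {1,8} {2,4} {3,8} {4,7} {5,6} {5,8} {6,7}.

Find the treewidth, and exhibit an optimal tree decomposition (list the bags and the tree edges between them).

Treewidth 3.
Bags: B1 = {0, 2, 4, 7}  B2 = {0, 1, 4, 7}  B3 = {0, 1, 6, 7}  B4 = {0, 1, 3, 6}  B5 = {1, 3, 6, 8}  B6 = {3, 5, 6, 8}
Tree: B1–B2, B2–B3, B3–B4, B4–B5, B5–B6

The largest bag has 4 vertices, giving width 3; this decomposition certifies tw(G) ≤ 3. For the lower bound: the 4 vertex sets {2,4,7}, {0}, {1}, {3,5,6,8} are disjoint, each induces a connected subgraph, and every pair is joined by at least one edge of G. Contracting each set to a single vertex therefore yields K_{4} as a minor, and since treewidth is minor-monotone, tw(G) ≥ tw(K_{4}) = 3. Combining the bounds, tw(G) = 3.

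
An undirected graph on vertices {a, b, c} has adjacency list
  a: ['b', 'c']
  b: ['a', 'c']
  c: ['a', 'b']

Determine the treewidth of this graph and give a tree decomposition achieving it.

Treewidth 2.
Bags: B1 = {a, b, c}
Tree: (single bag)

With just one bag of size 3, the width is 3 − 1 = 2, so tw(G) ≤ 2. Conversely, {a, b, c} is a clique of size 3, and the vertices of any clique must share a bag in every tree decomposition; so some bag has ≥ 3 vertices and tw(G) ≥ 2. The upper and lower bounds meet at 2, so that is the treewidth.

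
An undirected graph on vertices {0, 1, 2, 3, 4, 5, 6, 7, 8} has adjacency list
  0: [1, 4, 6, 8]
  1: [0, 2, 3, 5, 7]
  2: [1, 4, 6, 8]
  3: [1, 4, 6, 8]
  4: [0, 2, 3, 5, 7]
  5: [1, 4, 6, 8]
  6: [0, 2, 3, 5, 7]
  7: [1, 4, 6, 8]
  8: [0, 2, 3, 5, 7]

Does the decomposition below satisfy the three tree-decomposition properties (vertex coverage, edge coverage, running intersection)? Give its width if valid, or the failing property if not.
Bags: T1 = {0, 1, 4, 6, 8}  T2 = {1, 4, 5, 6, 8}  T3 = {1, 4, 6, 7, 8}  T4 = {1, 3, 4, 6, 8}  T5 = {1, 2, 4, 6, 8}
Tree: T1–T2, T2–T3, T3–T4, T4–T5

Checking the three conditions: (i) the bags cover all of {0, 1, 2, 3, 4, 5, 6, 7, 8}; (ii) for each edge, some bag contains both endpoints; (iii) the bags containing any fixed vertex form a subtree. All hold, so the decomposition is valid with width 5 − 1 = 4.

Yes; width 4.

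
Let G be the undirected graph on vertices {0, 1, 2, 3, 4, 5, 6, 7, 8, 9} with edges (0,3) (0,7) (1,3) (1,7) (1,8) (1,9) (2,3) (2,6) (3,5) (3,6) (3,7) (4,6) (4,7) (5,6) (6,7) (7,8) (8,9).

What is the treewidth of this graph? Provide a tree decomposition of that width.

Treewidth 2.
One optimal decomposition is:
Bags: B1 = {4, 6, 7}  B2 = {3, 6, 7}  B3 = {1, 3, 7}  B4 = {1, 7, 8}  B5 = {3, 5, 6}  B6 = {1, 8, 9}  B7 = {0, 3, 7}  B8 = {2, 3, 6}
Tree: B1–B2, B2–B3, B3–B4, B2–B5, B4–B6, B3–B7, B5–B8

The largest bag has 3 vertices, giving width 2; this decomposition certifies tw(G) ≤ 2. On the other hand G contains the 3-clique {1, 8, 9}. A clique must lie in a single bag of any decomposition, so no decomposition can have width below 2. The upper and lower bounds meet at 2, so that is the treewidth.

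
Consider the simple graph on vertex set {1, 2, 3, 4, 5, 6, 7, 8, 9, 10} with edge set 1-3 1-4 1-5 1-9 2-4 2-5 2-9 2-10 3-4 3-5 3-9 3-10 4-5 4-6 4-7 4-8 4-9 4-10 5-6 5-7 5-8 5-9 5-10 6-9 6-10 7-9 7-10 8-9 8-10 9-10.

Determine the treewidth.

A width-4 tree decomposition is:
Bags: B1 = {4, 5, 6, 9, 10}  B2 = {4, 5, 8, 9, 10}  B3 = {3, 4, 5, 9, 10}  B4 = {2, 4, 5, 9, 10}  B5 = {1, 3, 4, 5, 9}  B6 = {4, 5, 7, 9, 10}
Tree: B1–B2, B1–B3, B2–B4, B3–B5, B3–B6
The largest bag has 5 vertices, giving width 4; this decomposition certifies tw(G) ≤ 4. Conversely, {1, 3, 4, 5, 9} is a clique of size 5, and the vertices of any clique must share a bag in every tree decomposition; so some bag has ≥ 5 vertices and tw(G) ≥ 4. Combining the bounds, tw(G) = 4.

4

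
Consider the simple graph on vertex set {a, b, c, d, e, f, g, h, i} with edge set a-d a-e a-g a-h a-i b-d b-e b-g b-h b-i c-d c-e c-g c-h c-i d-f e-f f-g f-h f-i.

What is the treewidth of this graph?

A width-4 tree decomposition is:
Bags: B1 = {a, b, c, f, h}  B2 = {a, b, c, e, f}  B3 = {a, b, c, f, g}  B4 = {a, b, c, d, f}  B5 = {a, b, c, f, i}
Tree: B1–B2, B2–B3, B3–B4, B4–B5
Each bag holds 5 vertices, so the decomposition has width 4, which upper-bounds the treewidth. For the lower bound: the 5 vertex sets {c,h}, {b,e}, {a,g}, {f}, {d} are disjoint, each induces a connected subgraph, and every pair is joined by at least one edge of G. Contracting each set to a single vertex therefore yields K_{5} as a minor, and since treewidth is minor-monotone, tw(G) ≥ tw(K_{5}) = 4. The upper and lower bounds meet at 4, so that is the treewidth.

4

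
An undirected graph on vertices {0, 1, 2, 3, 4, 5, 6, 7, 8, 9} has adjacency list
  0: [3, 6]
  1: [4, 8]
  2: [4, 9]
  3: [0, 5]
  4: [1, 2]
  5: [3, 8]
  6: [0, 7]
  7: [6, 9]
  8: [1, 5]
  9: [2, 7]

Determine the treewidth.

2

A width-2 tree decomposition is:
Bags: B1 = {1, 2, 4}  B2 = {1, 2, 8}  B3 = {2, 5, 8}  B4 = {2, 3, 5}  B5 = {0, 2, 3}  B6 = {0, 2, 6}  B7 = {2, 6, 7}  B8 = {2, 7, 9}
Tree: B1–B2, B2–B3, B3–B4, B4–B5, B5–B6, B6–B7, B7–B8
The largest bag has 3 vertices, giving width 2; this decomposition certifies tw(G) ≤ 2. The edges 2–4–1–8–5–3–0–6–7–9–2 form a cycle, so G is not a tree and its treewidth is at least 2. Hence tw(G) = 2 exactly.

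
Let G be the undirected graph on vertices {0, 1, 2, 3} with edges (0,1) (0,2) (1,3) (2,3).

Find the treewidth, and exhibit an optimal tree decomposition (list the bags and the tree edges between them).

Treewidth 2.
One such decomposition:
Bags: B1 = {0, 2, 3}  B2 = {0, 1, 3}
Tree: B1–B2

Each bag holds 3 vertices, so the decomposition has width 2, which upper-bounds the treewidth. The edges 0–2–3–1–0 form a cycle, so G is not a tree and its treewidth is at least 2. Combining the bounds, tw(G) = 2.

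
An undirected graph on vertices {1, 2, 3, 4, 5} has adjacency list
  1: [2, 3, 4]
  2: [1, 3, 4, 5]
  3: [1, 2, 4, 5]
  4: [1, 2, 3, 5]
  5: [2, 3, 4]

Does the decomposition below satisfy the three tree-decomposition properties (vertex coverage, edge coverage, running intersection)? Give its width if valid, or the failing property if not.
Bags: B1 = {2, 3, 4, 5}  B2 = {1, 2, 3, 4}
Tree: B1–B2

Yes; width 3.

Checking the three conditions: (i) the bags cover all of {1, 2, 3, 4, 5}; (ii) for each edge, some bag contains both endpoints; (iii) the bags containing any fixed vertex form a subtree. All hold, so the decomposition is valid with width 4 − 1 = 3.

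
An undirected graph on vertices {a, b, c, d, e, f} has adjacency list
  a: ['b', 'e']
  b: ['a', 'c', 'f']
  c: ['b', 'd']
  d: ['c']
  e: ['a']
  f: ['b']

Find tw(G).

1

A width-1 tree decomposition is:
Bags: B1 = {b, c}  B2 = {a, b}  B3 = {c, d}  B4 = {b, f}  B5 = {a, e}
Tree: B1–B2, B1–B3, B1–B4, B2–B5
The largest bag has 2 vertices, giving width 1; this decomposition certifies tw(G) ≤ 1. G has an edge, so its treewidth is at least 1. The upper and lower bounds meet at 1, so that is the treewidth.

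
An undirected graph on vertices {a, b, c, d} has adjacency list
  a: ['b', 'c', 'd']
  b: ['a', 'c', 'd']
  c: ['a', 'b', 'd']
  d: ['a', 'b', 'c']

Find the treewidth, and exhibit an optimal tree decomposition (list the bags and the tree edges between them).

A single bag containing all 4 vertices is trivially a valid decomposition of width 3. For the lower bound, the 4 vertices {a, b, c, d} are pairwise adjacent, and any tree decomposition puts a clique entirely inside one bag — forcing width ≥ 3. The upper and lower bounds meet at 3, so that is the treewidth.

Treewidth 3.
One such decomposition:
Bags: B1 = {a, b, c, d}
Tree: (single bag)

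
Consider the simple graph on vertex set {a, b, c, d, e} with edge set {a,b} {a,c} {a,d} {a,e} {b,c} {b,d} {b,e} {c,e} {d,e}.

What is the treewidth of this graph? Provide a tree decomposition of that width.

Treewidth 3.
One such decomposition:
Bags: B1 = {a, b, d, e}  B2 = {a, b, c, e}
Tree: B1–B2

Every bag has size at most 4, so the width is 4 − 1 = 3 and tw(G) ≤ 3. Conversely, {a, b, d, e} is a clique of size 4, and the vertices of any clique must share a bag in every tree decomposition; so some bag has ≥ 4 vertices and tw(G) ≥ 3. Hence tw(G) = 3 exactly.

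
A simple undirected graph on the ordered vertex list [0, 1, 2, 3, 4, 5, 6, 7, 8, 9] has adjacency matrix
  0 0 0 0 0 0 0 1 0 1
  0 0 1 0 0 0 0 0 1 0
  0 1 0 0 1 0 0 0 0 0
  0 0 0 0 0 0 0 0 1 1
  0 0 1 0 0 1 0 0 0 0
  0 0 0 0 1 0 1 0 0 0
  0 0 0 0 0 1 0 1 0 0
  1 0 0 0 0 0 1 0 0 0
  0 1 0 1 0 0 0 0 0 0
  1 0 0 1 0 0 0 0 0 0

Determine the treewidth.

2

A width-2 tree decomposition is:
Bags: B1 = {4, 5, 6}  B2 = {4, 6, 7}  B3 = {0, 4, 7}  B4 = {0, 4, 9}  B5 = {3, 4, 9}  B6 = {3, 4, 8}  B7 = {1, 4, 8}  B8 = {1, 2, 4}
Tree: B1–B2, B2–B3, B3–B4, B4–B5, B5–B6, B6–B7, B7–B8
The largest bag has 3 vertices, giving width 2; this decomposition certifies tw(G) ≤ 2. Since 4–5–6–7–0–9–3–8–1–2–4 is a cycle in G, G is not acyclic. Forests are exactly the graphs of treewidth ≤ 1, so tw(G) ≥ 2. Combining the bounds, tw(G) = 2.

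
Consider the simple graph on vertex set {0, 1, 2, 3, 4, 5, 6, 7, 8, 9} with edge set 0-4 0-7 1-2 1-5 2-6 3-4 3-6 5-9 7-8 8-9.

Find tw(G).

A width-2 tree decomposition is:
Bags: B1 = {1, 5, 9}  B2 = {1, 8, 9}  B3 = {1, 7, 8}  B4 = {0, 1, 7}  B5 = {0, 1, 4}  B6 = {1, 3, 4}  B7 = {1, 3, 6}  B8 = {1, 2, 6}
Tree: B1–B2, B2–B3, B3–B4, B4–B5, B5–B6, B6–B7, B7–B8
Every bag has size at most 3, so the width is 3 − 1 = 2 and tw(G) ≤ 2. For the lower bound, G contains the cycle 1–5–9–8–7–0–4–3–6–2–1, so G is not a forest; only forests have treewidth ≤ 1, hence tw(G) ≥ 2. Hence tw(G) = 2 exactly.

2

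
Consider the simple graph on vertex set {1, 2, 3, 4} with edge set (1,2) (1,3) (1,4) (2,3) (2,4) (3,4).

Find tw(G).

3

A width-3 tree decomposition is:
Bags: B1 = {1, 2, 3, 4}
Tree: (single bag)
A single bag containing all 4 vertices is trivially a valid decomposition of width 3. Conversely, {1, 2, 3, 4} is a clique of size 4, and the vertices of any clique must share a bag in every tree decomposition; so some bag has ≥ 4 vertices and tw(G) ≥ 3. Combining the bounds, tw(G) = 3.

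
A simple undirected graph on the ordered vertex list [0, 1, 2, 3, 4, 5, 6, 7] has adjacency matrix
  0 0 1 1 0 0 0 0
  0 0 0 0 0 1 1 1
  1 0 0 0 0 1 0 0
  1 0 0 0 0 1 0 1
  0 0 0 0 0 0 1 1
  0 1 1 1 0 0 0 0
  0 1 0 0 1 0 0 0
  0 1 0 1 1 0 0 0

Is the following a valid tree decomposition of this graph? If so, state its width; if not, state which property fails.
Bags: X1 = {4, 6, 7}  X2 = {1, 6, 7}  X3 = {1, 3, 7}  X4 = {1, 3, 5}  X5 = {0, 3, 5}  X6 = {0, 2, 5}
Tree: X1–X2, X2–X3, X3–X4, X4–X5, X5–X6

Yes; width 2.

Vertex coverage: the bags together contain {0, 1, 2, 3, 4, 5, 6, 7}, the full vertex set. Edge coverage: each edge of G has both endpoints in at least one bag. Running intersection: for every vertex, the bags containing it form a connected subtree. All three properties hold, so this is a valid tree decomposition of width max|bag| − 1 = 2, and hence tw(G) ≤ 2.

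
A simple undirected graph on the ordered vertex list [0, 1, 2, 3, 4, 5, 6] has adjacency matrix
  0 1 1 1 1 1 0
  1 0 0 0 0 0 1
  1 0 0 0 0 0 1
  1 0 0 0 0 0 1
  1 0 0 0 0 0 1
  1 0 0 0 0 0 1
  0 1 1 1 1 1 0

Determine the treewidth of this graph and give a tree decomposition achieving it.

The largest bag has 3 vertices, giving width 2; this decomposition certifies tw(G) ≤ 2. The edges 6–4–0–5–6 form a cycle, so G is not a tree and its treewidth is at least 2. Combining the bounds, tw(G) = 2.

Treewidth 2.
One such decomposition:
Bags: B1 = {0, 4, 6}  B2 = {0, 5, 6}  B3 = {0, 1, 6}  B4 = {0, 3, 6}  B5 = {0, 2, 6}
Tree: B1–B2, B2–B3, B3–B4, B4–B5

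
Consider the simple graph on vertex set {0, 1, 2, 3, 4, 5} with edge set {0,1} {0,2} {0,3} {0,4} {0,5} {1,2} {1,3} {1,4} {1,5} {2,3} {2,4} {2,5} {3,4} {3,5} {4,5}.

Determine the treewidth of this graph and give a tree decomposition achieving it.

With just one bag of size 6, the width is 6 − 1 = 5, so tw(G) ≤ 5. For the lower bound, the 6 vertices {0, 1, 2, 3, 4, 5} are pairwise adjacent, and any tree decomposition puts a clique entirely inside one bag — forcing width ≥ 5. Combining the bounds, tw(G) = 5.

Treewidth 5.
One such decomposition:
Bags: B1 = {0, 1, 2, 3, 4, 5}
Tree: (single bag)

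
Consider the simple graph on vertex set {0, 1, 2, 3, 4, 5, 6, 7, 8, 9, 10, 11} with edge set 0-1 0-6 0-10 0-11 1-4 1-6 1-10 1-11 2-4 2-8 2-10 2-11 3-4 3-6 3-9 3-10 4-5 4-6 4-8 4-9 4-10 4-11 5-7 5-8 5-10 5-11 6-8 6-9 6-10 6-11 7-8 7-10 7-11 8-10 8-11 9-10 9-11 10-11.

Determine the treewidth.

4

A width-4 tree decomposition is:
Bags: B1 = {4, 6, 8, 10, 11}  B2 = {4, 5, 8, 10, 11}  B3 = {1, 4, 6, 10, 11}  B4 = {0, 1, 6, 10, 11}  B5 = {4, 6, 9, 10, 11}  B6 = {3, 4, 6, 9, 10}  B7 = {2, 4, 8, 10, 11}  B8 = {5, 7, 8, 10, 11}
Tree: B1–B2, B1–B3, B3–B4, B1–B5, B5–B6, B2–B7, B2–B8
Every bag has size at most 5, so the width is 5 − 1 = 4 and tw(G) ≤ 4. Conversely, {0, 1, 6, 10, 11} is a clique of size 5, and the vertices of any clique must share a bag in every tree decomposition; so some bag has ≥ 5 vertices and tw(G) ≥ 4. Combining the bounds, tw(G) = 4.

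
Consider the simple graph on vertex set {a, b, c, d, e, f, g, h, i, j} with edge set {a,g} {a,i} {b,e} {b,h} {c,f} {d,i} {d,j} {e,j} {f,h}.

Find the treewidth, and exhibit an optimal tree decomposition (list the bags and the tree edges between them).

Treewidth 1.
One such decomposition:
Bags: B1 = {c, f}  B2 = {f, h}  B3 = {b, h}  B4 = {b, e}  B5 = {e, j}  B6 = {d, j}  B7 = {d, i}  B8 = {a, i}  B9 = {a, g}
Tree: B1–B2, B2–B3, B3–B4, B4–B5, B5–B6, B6–B7, B7–B8, B8–B9

The largest bag has 2 vertices, giving width 1; this decomposition certifies tw(G) ≤ 1. Since G has at least one edge (e.g. c–f), it is not an edgeless graph, so tw(G) ≥ 1. The upper and lower bounds meet at 1, so that is the treewidth.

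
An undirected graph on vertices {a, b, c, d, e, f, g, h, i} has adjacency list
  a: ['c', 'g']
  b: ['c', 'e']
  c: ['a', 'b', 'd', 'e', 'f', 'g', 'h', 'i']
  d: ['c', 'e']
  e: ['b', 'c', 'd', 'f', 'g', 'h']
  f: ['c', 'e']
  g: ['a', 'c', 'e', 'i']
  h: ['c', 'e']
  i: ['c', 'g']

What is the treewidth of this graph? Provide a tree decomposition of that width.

Treewidth 2.
One such decomposition:
Bags: B1 = {c, e, g}  B2 = {c, g, i}  B3 = {b, c, e}  B4 = {c, d, e}  B5 = {c, e, h}  B6 = {c, e, f}  B7 = {a, c, g}
Tree: B1–B2, B1–B3, B3–B4, B3–B5, B1–B6, B1–B7

The largest bag has 3 vertices, giving width 2; this decomposition certifies tw(G) ≤ 2. On the other hand G contains the 3-clique {c, d, e}. A clique must lie in a single bag of any decomposition, so no decomposition can have width below 2. The upper and lower bounds meet at 2, so that is the treewidth.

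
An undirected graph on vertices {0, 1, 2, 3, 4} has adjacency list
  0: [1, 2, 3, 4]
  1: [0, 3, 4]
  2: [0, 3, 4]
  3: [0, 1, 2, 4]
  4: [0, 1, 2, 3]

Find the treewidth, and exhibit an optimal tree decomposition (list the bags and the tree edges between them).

Every bag has size at most 4, so the width is 4 − 1 = 3 and tw(G) ≤ 3. On the other hand G contains the 4-clique {0, 1, 3, 4}. A clique must lie in a single bag of any decomposition, so no decomposition can have width below 3. Combining the bounds, tw(G) = 3.

Treewidth 3.
One such decomposition:
Bags: B1 = {0, 2, 3, 4}  B2 = {0, 1, 3, 4}
Tree: B1–B2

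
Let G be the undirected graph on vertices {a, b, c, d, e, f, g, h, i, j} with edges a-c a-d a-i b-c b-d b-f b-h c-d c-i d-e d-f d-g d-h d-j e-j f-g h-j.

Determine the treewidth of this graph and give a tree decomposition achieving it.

Every bag has size at most 3, so the width is 3 − 1 = 2 and tw(G) ≤ 2. On the other hand G contains the 3-clique {d, f, g}. A clique must lie in a single bag of any decomposition, so no decomposition can have width below 2. The upper and lower bounds meet at 2, so that is the treewidth.

Treewidth 2.
One optimal decomposition is:
Bags: B1 = {b, c, d}  B2 = {b, d, h}  B3 = {a, c, d}  B4 = {d, h, j}  B5 = {a, c, i}  B6 = {b, d, f}  B7 = {d, e, j}  B8 = {d, f, g}
Tree: B1–B2, B1–B3, B2–B4, B3–B5, B1–B6, B4–B7, B6–B8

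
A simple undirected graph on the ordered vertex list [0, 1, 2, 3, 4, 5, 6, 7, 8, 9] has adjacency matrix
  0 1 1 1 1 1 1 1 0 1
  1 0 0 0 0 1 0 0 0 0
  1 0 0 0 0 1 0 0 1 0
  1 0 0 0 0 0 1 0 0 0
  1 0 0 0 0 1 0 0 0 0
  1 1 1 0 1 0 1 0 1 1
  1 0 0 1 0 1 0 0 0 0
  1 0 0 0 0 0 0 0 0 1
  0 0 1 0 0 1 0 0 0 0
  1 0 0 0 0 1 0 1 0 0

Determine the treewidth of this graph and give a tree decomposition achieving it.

Treewidth 2.
One such decomposition:
Bags: B1 = {0, 5, 9}  B2 = {0, 5, 6}  B3 = {0, 2, 5}  B4 = {0, 3, 6}  B5 = {2, 5, 8}  B6 = {0, 7, 9}  B7 = {0, 1, 5}  B8 = {0, 4, 5}
Tree: B1–B2, B1–B3, B2–B4, B3–B5, B1–B6, B1–B7, B3–B8

Every bag has size at most 3, so the width is 3 − 1 = 2 and tw(G) ≤ 2. For the lower bound, the 3 vertices {0, 3, 6} are pairwise adjacent, and any tree decomposition puts a clique entirely inside one bag — forcing width ≥ 2. Therefore the treewidth is 2.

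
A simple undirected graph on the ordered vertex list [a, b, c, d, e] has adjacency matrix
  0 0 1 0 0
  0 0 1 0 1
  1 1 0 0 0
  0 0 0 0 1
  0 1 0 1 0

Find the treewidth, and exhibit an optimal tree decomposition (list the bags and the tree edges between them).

Every bag has size at most 2, so the width is 2 − 1 = 1 and tw(G) ≤ 1. G has an edge, so its treewidth is at least 1. Hence tw(G) = 1 exactly.

Treewidth 1.
One optimal decomposition is:
Bags: B1 = {a, c}  B2 = {b, c}  B3 = {b, e}  B4 = {d, e}
Tree: B1–B2, B2–B3, B3–B4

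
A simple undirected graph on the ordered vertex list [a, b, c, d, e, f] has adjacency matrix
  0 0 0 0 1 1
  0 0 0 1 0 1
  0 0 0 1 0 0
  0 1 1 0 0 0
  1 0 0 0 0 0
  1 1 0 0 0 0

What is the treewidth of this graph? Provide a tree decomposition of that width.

Each bag holds 2 vertices, so the decomposition has width 1, which upper-bounds the treewidth. Since G has at least one edge (e.g. e–a), it is not an edgeless graph, so tw(G) ≥ 1. Hence tw(G) = 1 exactly.

Treewidth 1.
Bags: B1 = {a, e}  B2 = {a, f}  B3 = {b, f}  B4 = {b, d}  B5 = {c, d}
Tree: B1–B2, B2–B3, B3–B4, B4–B5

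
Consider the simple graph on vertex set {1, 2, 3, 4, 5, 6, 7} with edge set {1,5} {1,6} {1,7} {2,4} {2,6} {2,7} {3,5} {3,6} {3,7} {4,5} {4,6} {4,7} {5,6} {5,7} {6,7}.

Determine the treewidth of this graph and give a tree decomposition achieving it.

Treewidth 3.
One optimal decomposition is:
Bags: B1 = {1, 5, 6, 7}  B2 = {4, 5, 6, 7}  B3 = {2, 4, 6, 7}  B4 = {3, 5, 6, 7}
Tree: B1–B2, B2–B3, B2–B4

The largest bag has 4 vertices, giving width 3; this decomposition certifies tw(G) ≤ 3. On the other hand G contains the 4-clique {2, 4, 6, 7}. A clique must lie in a single bag of any decomposition, so no decomposition can have width below 3. Therefore the treewidth is 3.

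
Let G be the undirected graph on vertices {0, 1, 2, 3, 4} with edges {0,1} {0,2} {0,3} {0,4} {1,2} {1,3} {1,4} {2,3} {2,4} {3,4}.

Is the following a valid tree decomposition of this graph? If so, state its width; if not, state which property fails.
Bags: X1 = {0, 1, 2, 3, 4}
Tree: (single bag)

Yes; width 4.

Vertex coverage: the bags together contain {0, 1, 2, 3, 4}, the full vertex set. Edge coverage: each edge of G has both endpoints in at least one bag. Running intersection: for every vertex, the bags containing it form a connected subtree. All three properties hold, so this is a valid tree decomposition of width max|bag| − 1 = 4, and hence tw(G) ≤ 4.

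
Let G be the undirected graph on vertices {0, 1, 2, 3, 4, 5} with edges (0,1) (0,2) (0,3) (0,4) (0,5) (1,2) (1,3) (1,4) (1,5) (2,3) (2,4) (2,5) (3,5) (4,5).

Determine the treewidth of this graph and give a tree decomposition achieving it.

Treewidth 4.
One optimal decomposition is:
Bags: B1 = {0, 1, 2, 4, 5}  B2 = {0, 1, 2, 3, 5}
Tree: B1–B2

Every bag has size at most 5, so the width is 5 − 1 = 4 and tw(G) ≤ 4. For the lower bound, the 5 vertices {0, 1, 2, 3, 5} are pairwise adjacent, and any tree decomposition puts a clique entirely inside one bag — forcing width ≥ 4. Therefore the treewidth is 4.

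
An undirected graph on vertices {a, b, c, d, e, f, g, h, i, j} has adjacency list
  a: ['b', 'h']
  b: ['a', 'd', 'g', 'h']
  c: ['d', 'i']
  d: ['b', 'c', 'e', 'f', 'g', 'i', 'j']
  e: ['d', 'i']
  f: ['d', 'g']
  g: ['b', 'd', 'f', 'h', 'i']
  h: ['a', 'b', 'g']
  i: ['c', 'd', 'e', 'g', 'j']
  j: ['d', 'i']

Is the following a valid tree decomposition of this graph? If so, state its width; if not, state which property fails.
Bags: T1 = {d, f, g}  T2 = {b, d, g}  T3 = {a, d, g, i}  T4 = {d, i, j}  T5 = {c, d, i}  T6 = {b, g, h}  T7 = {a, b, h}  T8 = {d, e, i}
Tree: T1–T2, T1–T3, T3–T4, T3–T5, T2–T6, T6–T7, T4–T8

A tree decomposition must satisfy three properties: every vertex lies in some bag; for every edge, both endpoints lie together in some bag; and for every vertex, the bags containing it form a connected subtree. Here bags containing vertex a are not connected in the tree, so the decomposition is invalid.

No — bags containing vertex a are not connected in the tree.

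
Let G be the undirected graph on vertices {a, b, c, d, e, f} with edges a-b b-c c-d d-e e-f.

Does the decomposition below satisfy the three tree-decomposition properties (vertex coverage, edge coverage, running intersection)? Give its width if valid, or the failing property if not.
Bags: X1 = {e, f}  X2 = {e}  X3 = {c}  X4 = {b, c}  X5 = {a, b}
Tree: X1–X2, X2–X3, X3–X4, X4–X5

No — vertex d appears in no bag.

A tree decomposition must satisfy three properties: every vertex lies in some bag; for every edge, both endpoints lie together in some bag; and for every vertex, the bags containing it form a connected subtree. Here vertex d appears in no bag, so the decomposition is invalid.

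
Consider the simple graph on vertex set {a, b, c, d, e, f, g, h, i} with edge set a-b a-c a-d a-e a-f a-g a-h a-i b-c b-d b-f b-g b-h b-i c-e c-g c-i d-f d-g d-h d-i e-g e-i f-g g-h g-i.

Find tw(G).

4

A width-4 tree decomposition is:
Bags: B1 = {a, b, d, g, h}  B2 = {a, b, d, f, g}  B3 = {a, b, d, g, i}  B4 = {a, b, c, g, i}  B5 = {a, c, e, g, i}
Tree: B1–B2, B1–B3, B3–B4, B4–B5
Each bag holds 5 vertices, so the decomposition has width 4, which upper-bounds the treewidth. For the lower bound, the 5 vertices {a, c, e, g, i} are pairwise adjacent, and any tree decomposition puts a clique entirely inside one bag — forcing width ≥ 4. The upper and lower bounds meet at 4, so that is the treewidth.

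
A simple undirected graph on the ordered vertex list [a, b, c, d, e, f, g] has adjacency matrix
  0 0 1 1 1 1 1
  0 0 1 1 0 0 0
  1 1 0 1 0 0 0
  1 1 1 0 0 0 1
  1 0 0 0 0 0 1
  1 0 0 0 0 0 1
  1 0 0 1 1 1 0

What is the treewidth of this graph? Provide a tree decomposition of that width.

Every bag has size at most 3, so the width is 3 − 1 = 2 and tw(G) ≤ 2. Conversely, {a, d, g} is a clique of size 3, and the vertices of any clique must share a bag in every tree decomposition; so some bag has ≥ 3 vertices and tw(G) ≥ 2. Combining the bounds, tw(G) = 2.

Treewidth 2.
One optimal decomposition is:
Bags: B1 = {a, f, g}  B2 = {a, e, g}  B3 = {a, d, g}  B4 = {a, c, d}  B5 = {b, c, d}
Tree: B1–B2, B1–B3, B3–B4, B4–B5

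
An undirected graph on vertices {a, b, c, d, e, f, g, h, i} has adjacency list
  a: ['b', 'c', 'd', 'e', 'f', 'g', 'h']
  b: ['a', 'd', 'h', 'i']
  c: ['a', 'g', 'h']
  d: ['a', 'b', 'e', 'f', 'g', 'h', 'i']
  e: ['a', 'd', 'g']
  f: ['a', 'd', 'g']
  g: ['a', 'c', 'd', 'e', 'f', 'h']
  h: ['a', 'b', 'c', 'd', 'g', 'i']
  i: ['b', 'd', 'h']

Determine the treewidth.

A width-3 tree decomposition is:
Bags: B1 = {a, d, g, h}  B2 = {a, b, d, h}  B3 = {a, d, f, g}  B4 = {a, d, e, g}  B5 = {a, c, g, h}  B6 = {b, d, h, i}
Tree: B1–B2, B1–B3, B1–B4, B1–B5, B2–B6
Every bag has size at most 4, so the width is 4 − 1 = 3 and tw(G) ≤ 3. For the lower bound, the 4 vertices {a, d, e, g} are pairwise adjacent, and any tree decomposition puts a clique entirely inside one bag — forcing width ≥ 3. Therefore the treewidth is 3.

3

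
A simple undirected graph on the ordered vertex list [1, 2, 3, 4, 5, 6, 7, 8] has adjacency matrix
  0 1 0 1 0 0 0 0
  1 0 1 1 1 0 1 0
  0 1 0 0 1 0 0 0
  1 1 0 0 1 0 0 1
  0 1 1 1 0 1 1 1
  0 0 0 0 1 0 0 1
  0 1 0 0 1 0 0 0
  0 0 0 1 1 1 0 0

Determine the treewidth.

A width-2 tree decomposition is:
Bags: B1 = {2, 5, 7}  B2 = {2, 4, 5}  B3 = {2, 3, 5}  B4 = {4, 5, 8}  B5 = {5, 6, 8}  B6 = {1, 2, 4}
Tree: B1–B2, B1–B3, B2–B4, B4–B5, B2–B6
Each bag holds 3 vertices, so the decomposition has width 2, which upper-bounds the treewidth. On the other hand G contains the 3-clique {1, 2, 4}. A clique must lie in a single bag of any decomposition, so no decomposition can have width below 2. Therefore the treewidth is 2.

2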